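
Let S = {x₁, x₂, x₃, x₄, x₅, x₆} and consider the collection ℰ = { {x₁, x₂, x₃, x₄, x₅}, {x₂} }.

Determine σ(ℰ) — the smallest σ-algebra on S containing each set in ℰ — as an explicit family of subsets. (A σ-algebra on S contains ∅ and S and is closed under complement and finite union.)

Take S₀ = ℰ ∪ {∅, S} = { {}, {x₂}, {x₁, x₂, x₃, x₄, x₅}, S }.
Iteration 1. New:
  {x₆}  = S∖{x₁, x₂, x₃, x₄, x₅}
  {x₁, x₃, x₄, x₅, x₆}  = S∖{x₂}
  (now 6)
Iteration 2. New:
  {x₂, x₆}  = {x₂} ∪ {x₆}
  (now 7)
Iteration 3 adds 1:
  {x₁, x₃, x₄, x₅}  = S∖{x₂, x₆}
  (now 8)
Iteration 4: no new sets; the family is a σ-algebra.

Therefore σ(ℰ) = { {}, {x₂}, {x₆}, {x₂, x₆}, {x₁, x₃, x₄, x₅}, {x₁, x₂, x₃, x₄, x₅}, {x₁, x₃, x₄, x₅, x₆}, S } (|σ(ℰ)| = 8).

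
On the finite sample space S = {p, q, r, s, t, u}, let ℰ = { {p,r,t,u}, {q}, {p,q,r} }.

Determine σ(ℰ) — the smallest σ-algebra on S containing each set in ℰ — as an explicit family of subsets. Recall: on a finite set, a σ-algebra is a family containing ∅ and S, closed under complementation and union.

Begin from { {}, {q}, {p,q,r}, {p,r,t,u}, S } (that is, ℰ plus ∅ and S).
Round 1: +4 →
  {q,s}  = {p,r,t,u}ᶜ
  {s,t,u}  = {p,q,r}ᶜ
  {p,q,r,t,u}  = {p,r,t,u} ∪ {p,q,r}
  {p,r,s,t,u}  = {q}ᶜ
  — 9 sets.
Round 2 (3 new):
  {s}  = {p,q,r,t,u}ᶜ
  {p,q,r,s}  = {p,q,r} ∪ {q,s}
  {q,s,t,u}  = {q} ∪ {s,t,u}
  — 12 sets.
Round 3. New:
  {p,r}  = {q,s,t,u}ᶜ
  {t,u}  = {p,q,r,s}ᶜ
  — 14 sets.
Round 4. New:
  {p,r,s}  = {p,r} ∪ {s}
  {q,t,u}  = {t,u} ∪ {q}
  — 16 sets.
Round 5: no new sets; the family is a σ-algebra.

Therefore σ(ℰ) = { {}, {q}, {s}, {p,r}, {q,s}, {t,u}, {p,q,r}, {p,r,s}, {q,t,u}, {s,t,u}, {p,q,r,s}, {p,r,t,u}, {q,s,t,u}, {p,q,r,t,u}, {p,r,s,t,u}, S } (|σ(ℰ)| = 16).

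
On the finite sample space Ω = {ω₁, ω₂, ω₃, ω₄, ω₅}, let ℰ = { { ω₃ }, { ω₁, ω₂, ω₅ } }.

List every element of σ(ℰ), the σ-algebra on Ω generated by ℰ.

|σ(ℰ)| = 8.  σ(ℰ) = { ∅, { ω₃ }, { ω₄ }, { ω₃, ω₄ }, { ω₁, ω₂, ω₅ }, { ω₁, ω₂, ω₃, ω₅ }, { ω₁, ω₂, ω₄, ω₅ }, Ω }

Trace:
Start: ℰ ∪ {∅, Ω} = { ∅, { ω₃ }, { ω₁, ω₂, ω₅ }, Ω }.
Iteration 1: 3 new —
  { ω₃, ω₄ }  = ᶜ of { ω₁, ω₂, ω₅ }
  { ω₁, ω₂, ω₃, ω₅ }  = { ω₃ } ∪ { ω₁, ω₂, ω₅ }
  { ω₁, ω₂, ω₄, ω₅ }  = ᶜ of { ω₃ }
  — 7 sets.
Iteration 2 adds 1:
  { ω₄ }  = ᶜ of { ω₁, ω₂, ω₃, ω₅ }
  — 8 sets.
Iteration 3: stable.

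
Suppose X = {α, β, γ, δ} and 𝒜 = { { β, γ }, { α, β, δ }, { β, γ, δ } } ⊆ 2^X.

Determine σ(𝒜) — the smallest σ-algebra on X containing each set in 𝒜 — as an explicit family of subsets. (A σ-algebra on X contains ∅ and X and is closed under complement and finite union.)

Answer: σ(𝒜) = { {  }, { α }, { β }, { γ }, { δ }, { α, β }, { α, γ }, { α, δ }, { β, γ }, { β, δ }, { γ, δ }, { α, β, γ }, { α, β, δ }, { α, γ, δ }, { β, γ, δ }, X }

Check:
Begin from { {  }, { β, γ }, { α, β, δ }, { β, γ, δ }, X } (that is, 𝒜 plus ∅ and X).
Round 1 (3 new):
  { α }  = complement { β, γ, δ }
  { γ }  = complement { α, β, δ }
  { α, δ }  = complement { β, γ }
  — 8 sets.
Round 2: +3 →
  { α, γ }  = { γ } ∪ { α }
  { α, β, γ }  = { β, γ } ∪ { α }
  { α, γ, δ }  = { γ } ∪ { α, δ }
  — 11 sets.
Round 3 adds 3:
  { β }  = complement { α, γ, δ }
  { δ }  = complement { α, β, γ }
  { β, δ }  = complement { α, γ }
  — 14 sets.
Round 4 (2 new):
  { α, β }  = { β } ∪ { α }
  { γ, δ }  = { γ } ∪ { δ }
  — 16 sets.
After Round 5 the family is unchanged; done.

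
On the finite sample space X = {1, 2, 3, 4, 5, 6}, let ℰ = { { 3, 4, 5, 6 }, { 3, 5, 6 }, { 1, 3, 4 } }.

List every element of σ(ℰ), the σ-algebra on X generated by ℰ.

Seed the family with ℰ together with ∅ and X: { {  }, { 1, 3, 4 }, { 3, 5, 6 }, { 3, 4, 5, 6 }, X }.
Round 1. New:
  { 1, 2 }  = complement { 3, 4, 5, 6 }
  { 1, 2, 4 }  = complement { 3, 5, 6 }
  { 2, 5, 6 }  = complement { 1, 3, 4 }
  { 1, 3, 4, 5, 6 }  = { 1, 3, 4 } ∪ { 3, 5, 6 }
Round 2. New:
  { 2 }  = complement { 1, 3, 4, 5, 6 }
  { 1, 2, 3, 4 }  = { 1, 2 } ∪ { 1, 3, 4 }
  { 1, 2, 5, 6 }  = { 1, 2 } ∪ { 2, 5, 6 }
  { 2, 3, 5, 6 }  = { 2, 5, 6 } ∪ { 3, 5, 6 }
  { 1, 2, 3, 5, 6 }  = { 1, 2 } ∪ { 3, 5, 6 }
  { 1, 2, 4, 5, 6 }  = { 2, 5, 6 } ∪ { 1, 2, 4 }
  { 2, 3, 4, 5, 6 }  = { 3, 4, 5, 6 } ∪ { 2, 5, 6 }
Round 3 adds 6:
  { 1 }  = complement { 2, 3, 4, 5, 6 }
  { 3 }  = complement { 1, 2, 4, 5, 6 }
  { 4 }  = complement { 1, 2, 3, 5, 6 }
  { 1, 4 }  = complement { 2, 3, 5, 6 }
  { 3, 4 }  = complement { 1, 2, 5, 6 }
  { 5, 6 }  = complement { 1, 2, 3, 4 }
Round 4: 10 new —
  { 1, 3 }  = { 1 } ∪ { 3 }
  { 2, 3 }  = { 2 } ∪ { 3 }
  { 2, 4 }  = { 2 } ∪ { 4 }
  { 1, 2, 3 }  = { 1, 2 } ∪ { 3 }
  { 1, 5, 6 }  = { 5, 6 } ∪ { 1 }
  { 2, 3, 4 }  = { 3, 4 } ∪ { 2 }
  { 4, 5, 6 }  = { 5, 6 } ∪ { 4 }
  { 1, 3, 5, 6 }  = { 1 } ∪ { 3, 5, 6 }
  { 1, 4, 5, 6 }  = { 5, 6 } ∪ { 1, 4 }
  { 2, 4, 5, 6 }  = { 2, 5, 6 } ∪ { 4 }
Round 5: stable.

Hence σ(ℰ) has 32 members: { {  }, { 1 }, { 2 }, { 3 }, { 4 }, { 1, 2 }, { 1, 3 }, { 1, 4 }, { 2, 3 }, { 2, 4 }, { 3, 4 }, { 5, 6 }, { 1, 2, 3 }, { 1, 2, 4 }, { 1, 3, 4 }, { 1, 5, 6 }, { 2, 3, 4 }, { 2, 5, 6 }, { 3, 5, 6 }, { 4, 5, 6 }, { 1, 2, 3, 4 }, { 1, 2, 5, 6 }, { 1, 3, 5, 6 }, { 1, 4, 5, 6 }, { 2, 3, 5, 6 }, { 2, 4, 5, 6 }, { 3, 4, 5, 6 }, { 1, 2, 3, 5, 6 }, { 1, 2, 4, 5, 6 }, { 1, 3, 4, 5, 6 }, { 2, 3, 4, 5, 6 }, X }.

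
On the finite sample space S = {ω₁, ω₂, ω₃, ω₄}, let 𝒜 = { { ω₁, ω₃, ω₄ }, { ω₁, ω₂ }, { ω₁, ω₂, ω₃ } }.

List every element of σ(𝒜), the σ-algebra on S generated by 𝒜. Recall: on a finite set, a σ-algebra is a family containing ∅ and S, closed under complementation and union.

Start: 𝒜 ∪ {∅, S} = { {}, { ω₁, ω₂ }, { ω₁, ω₂, ω₃ }, { ω₁, ω₃, ω₄ }, S }.
Pass 1 (3 new):
  { ω₂ }  = ᶜ of { ω₁, ω₃, ω₄ }
  { ω₄ }  = ᶜ of { ω₁, ω₂, ω₃ }
  { ω₃, ω₄ }  = ᶜ of { ω₁, ω₂ }
  |family| = 8
Pass 2: 3 new —
  { ω₂, ω₄ }  = { ω₄ } ∪ { ω₂ }
  { ω₁, ω₂, ω₄ }  = { ω₄ } ∪ { ω₁, ω₂ }
  { ω₂, ω₃, ω₄ }  = { ω₂ } ∪ { ω₃, ω₄ }
  |family| = 11
Pass 3 (3 new):
  { ω₁ }  = ᶜ of { ω₂, ω₃, ω₄ }
  { ω₃ }  = ᶜ of { ω₁, ω₂, ω₄ }
  { ω₁, ω₃ }  = ᶜ of { ω₂, ω₄ }
  |family| = 14
Pass 4 adds 2:
  { ω₁, ω₄ }  = { ω₄ } ∪ { ω₁ }
  { ω₂, ω₃ }  = { ω₃ } ∪ { ω₂ }
  |family| = 16
Pass 5 adds nothing — fixpoint reached.

|σ(𝒜)| = 16.  σ(𝒜) = { {}, { ω₁ }, { ω₂ }, { ω₃ }, { ω₄ }, { ω₁, ω₂ }, { ω₁, ω₃ }, { ω₁, ω₄ }, { ω₂, ω₃ }, { ω₂, ω₄ }, { ω₃, ω₄ }, { ω₁, ω₂, ω₃ }, { ω₁, ω₂, ω₄ }, { ω₁, ω₃, ω₄ }, { ω₂, ω₃, ω₄ }, S }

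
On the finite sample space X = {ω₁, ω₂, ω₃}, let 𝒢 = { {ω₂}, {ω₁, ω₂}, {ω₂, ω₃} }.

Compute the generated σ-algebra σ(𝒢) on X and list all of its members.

Begin from { ∅, {ω₂}, {ω₁, ω₂}, {ω₂, ω₃}, X } (that is, 𝒢 plus ∅ and X).
Pass 1: +3 →
  {ω₁}  = X∖{ω₂, ω₃}
  {ω₃}  = X∖{ω₁, ω₂}
  {ω₁, ω₃}  = X∖{ω₂}
  [8 total]
Pass 2: no new sets; the family is a σ-algebra.

σ(𝒢) = { ∅, {ω₁}, {ω₂}, {ω₃}, {ω₁, ω₂}, {ω₁, ω₃}, {ω₂, ω₃}, X }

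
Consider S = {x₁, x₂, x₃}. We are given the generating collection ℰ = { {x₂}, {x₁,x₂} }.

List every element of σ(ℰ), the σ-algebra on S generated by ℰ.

σ(ℰ) (8 sets): { ∅, {x₁}, {x₂}, {x₃}, {x₁,x₂}, {x₁,x₃}, {x₂,x₃}, S }

Working:
Begin from { ∅, {x₂}, {x₁,x₂}, S } (that is, ℰ plus ∅ and S).
Round 1: +2 →
  {x₃}  = {x₁,x₂}ᶜ
  {x₁,x₃}  = {x₂}ᶜ
  — 6 sets.
Round 2: 1 new —
  {x₂,x₃}  = {x₃} ∪ {x₂}
  — 7 sets.
Round 3 adds 1:
  {x₁}  = {x₂,x₃}ᶜ
  — 8 sets.
Round 4 adds nothing — fixpoint reached.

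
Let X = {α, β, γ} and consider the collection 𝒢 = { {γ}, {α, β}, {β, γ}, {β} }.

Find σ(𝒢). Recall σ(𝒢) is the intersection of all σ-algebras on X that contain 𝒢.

|σ(𝒢)| = 8.  σ(𝒢) = { {}, {α}, {β}, {γ}, {α, β}, {α, γ}, {β, γ}, X }

Trace:
Seed the family with 𝒢 together with ∅ and X: { {}, {β}, {γ}, {α, β}, {β, γ}, X }.
Round 1: +2 →
  {α}  = ᶜ of {β, γ}
  {α, γ}  = ᶜ of {β}
Round 2: no new sets; the family is a σ-algebra.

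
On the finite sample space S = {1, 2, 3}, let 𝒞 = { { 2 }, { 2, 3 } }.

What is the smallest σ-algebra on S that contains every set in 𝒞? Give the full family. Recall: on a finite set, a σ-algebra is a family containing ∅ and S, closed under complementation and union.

Initial family (4 sets): { ∅, { 2 }, { 2, 3 }, S }.
Pass 1. New:
  { 1 }  = complement { 2, 3 }
  { 1, 3 }  = complement { 2 }
Pass 2: +1 →
  { 1, 2 }  = { 2 } ∪ { 1 }
Pass 3 adds 1:
  { 3 }  = complement { 1, 2 }
Pass 4: closed — nothing new.

σ(𝒞) = { ∅, { 1 }, { 2 }, { 3 }, { 1, 2 }, { 1, 3 }, { 2, 3 }, S }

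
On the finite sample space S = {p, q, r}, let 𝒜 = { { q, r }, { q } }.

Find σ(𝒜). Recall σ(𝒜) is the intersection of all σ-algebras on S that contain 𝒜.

|σ(𝒜)| = 8.  σ(𝒜) = { ∅, { p }, { q }, { r }, { p, q }, { p, r }, { q, r }, S }

Trace:
Begin from { ∅, { q }, { q, r }, S } (that is, 𝒜 plus ∅ and S).
Pass 1: +2 →
  { p }  = ᶜ of { q, r }
  { p, r }  = ᶜ of { q }
Pass 2 adds 1:
  { p, q }  = { q } ∪ { p }
Pass 3 adds 1:
  { r }  = ᶜ of { p, q }
After Pass 4 the family is unchanged; done.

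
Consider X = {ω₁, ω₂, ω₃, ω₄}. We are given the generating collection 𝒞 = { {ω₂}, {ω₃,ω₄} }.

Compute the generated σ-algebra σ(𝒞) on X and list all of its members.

|σ(𝒞)| = 8.  σ(𝒞) = { {}, {ω₁}, {ω₂}, {ω₁,ω₂}, {ω₃,ω₄}, {ω₁,ω₃,ω₄}, {ω₂,ω₃,ω₄}, X }

Trace:
Initial family (4 sets): { {}, {ω₂}, {ω₃,ω₄}, X }.
Step 1. New:
  {ω₁,ω₂}  = complement {ω₃,ω₄}
  {ω₁,ω₃,ω₄}  = complement {ω₂}
  {ω₂,ω₃,ω₄}  = {ω₂} ∪ {ω₃,ω₄}
  (now 7)
Step 2 (1 new):
  {ω₁}  = complement {ω₂,ω₃,ω₄}
  (now 8)
Step 3 adds nothing — fixpoint reached.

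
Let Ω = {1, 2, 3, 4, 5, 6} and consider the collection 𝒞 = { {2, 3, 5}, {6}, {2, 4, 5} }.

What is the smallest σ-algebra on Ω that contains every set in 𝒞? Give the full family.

Begin from { {}, {6}, {2, 3, 5}, {2, 4, 5}, Ω } (that is, 𝒞 plus ∅ and Ω).
Step 1 adds 6:
  {1, 3, 6}  = ᶜ of {2, 4, 5}
  {1, 4, 6}  = ᶜ of {2, 3, 5}
  {2, 3, 4, 5}  = {2, 3, 5} ∪ {2, 4, 5}
  {2, 3, 5, 6}  = {2, 3, 5} ∪ {6}
  {2, 4, 5, 6}  = {2, 4, 5} ∪ {6}
  {1, 2, 3, 4, 5}  = ᶜ of {6}
  — 11 sets.
Step 2: 7 new —
  {1, 3}  = ᶜ of {2, 4, 5, 6}
  {1, 4}  = ᶜ of {2, 3, 5, 6}
  {1, 6}  = ᶜ of {2, 3, 4, 5}
  {1, 3, 4, 6}  = {1, 3, 6} ∪ {1, 4, 6}
  {1, 2, 3, 5, 6}  = {1, 3, 6} ∪ {2, 3, 5, 6}
  {1, 2, 4, 5, 6}  = {1, 4, 6} ∪ {2, 4, 5, 6}
  {2, 3, 4, 5, 6}  = {2, 3, 5, 6} ∪ {2, 3, 4, 5}
  — 18 sets.
Step 3 adds 7:
  {1}  = ᶜ of {2, 3, 4, 5, 6}
  {3}  = ᶜ of {1, 2, 4, 5, 6}
  {4}  = ᶜ of {1, 2, 3, 5, 6}
  {2, 5}  = ᶜ of {1, 3, 4, 6}
  {1, 3, 4}  = {1, 4} ∪ {1, 3}
  {1, 2, 3, 5}  = {2, 3, 5} ∪ {1, 3}
  {1, 2, 4, 5}  = {1, 4} ∪ {2, 4, 5}
  — 25 sets.
Step 4. New:
  {3, 4}  = {3} ∪ {4}
  {3, 6}  = ᶜ of {1, 2, 4, 5}
  {4, 6}  = ᶜ of {1, 2, 3, 5}
  {1, 2, 5}  = {2, 5} ∪ {1}
  {2, 5, 6}  = ᶜ of {1, 3, 4}
  {1, 2, 5, 6}  = {2, 5} ∪ {1, 6}
  — 31 sets.
Step 5. New:
  {3, 4, 6}  = ᶜ of {1, 2, 5}
  — 32 sets.
After Step 6 the family is unchanged; done.

Therefore σ(𝒞) = { {}, {1}, {3}, {4}, {6}, {1, 3}, {1, 4}, {1, 6}, {2, 5}, {3, 4}, {3, 6}, {4, 6}, {1, 2, 5}, {1, 3, 4}, {1, 3, 6}, {1, 4, 6}, {2, 3, 5}, {2, 4, 5}, {2, 5, 6}, {3, 4, 6}, {1, 2, 3, 5}, {1, 2, 4, 5}, {1, 2, 5, 6}, {1, 3, 4, 6}, {2, 3, 4, 5}, {2, 3, 5, 6}, {2, 4, 5, 6}, {1, 2, 3, 4, 5}, {1, 2, 3, 5, 6}, {1, 2, 4, 5, 6}, {2, 3, 4, 5, 6}, Ω } (|σ(𝒞)| = 32).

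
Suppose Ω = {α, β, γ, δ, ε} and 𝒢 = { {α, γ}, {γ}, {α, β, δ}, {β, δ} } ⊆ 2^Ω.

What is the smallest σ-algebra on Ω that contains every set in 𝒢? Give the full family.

Take S₀ = 𝒢 ∪ {∅, Ω} = { {}, {γ}, {α, γ}, {β, δ}, {α, β, δ}, Ω }.
Pass 1: 6 new —
  {γ, ε}  = Ω∖{α, β, δ}
  {α, γ, ε}  = Ω∖{β, δ}
  {β, γ, δ}  = {γ} ∪ {β, δ}
  {β, δ, ε}  = Ω∖{α, γ}
  {α, β, γ, δ}  = {γ} ∪ {α, β, δ}
  {α, β, δ, ε}  = Ω∖{γ}
  — 12 sets.
Pass 2: 3 new —
  {ε}  = Ω∖{α, β, γ, δ}
  {α, ε}  = Ω∖{β, γ, δ}
  {β, γ, δ, ε}  = {β, γ, δ} ∪ {γ, ε}
  — 15 sets.
Pass 3. New:
  {α}  = Ω∖{β, γ, δ, ε}
  — 16 sets.
Pass 4 adds nothing — fixpoint reached.

Hence σ(𝒢) has 16 members: { {}, {α}, {γ}, {ε}, {α, γ}, {α, ε}, {β, δ}, {γ, ε}, {α, β, δ}, {α, γ, ε}, {β, γ, δ}, {β, δ, ε}, {α, β, γ, δ}, {α, β, δ, ε}, {β, γ, δ, ε}, Ω }.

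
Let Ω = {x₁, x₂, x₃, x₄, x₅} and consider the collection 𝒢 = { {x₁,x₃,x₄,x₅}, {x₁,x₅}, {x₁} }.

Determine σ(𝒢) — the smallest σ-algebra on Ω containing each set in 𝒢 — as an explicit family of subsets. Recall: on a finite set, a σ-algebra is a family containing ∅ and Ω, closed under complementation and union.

Begin from { {}, {x₁}, {x₁,x₅}, {x₁,x₃,x₄,x₅}, Ω } (that is, 𝒢 plus ∅ and Ω).
Iteration 1: 3 new —
  {x₂}  = {x₁,x₃,x₄,x₅}ᶜ
  {x₂,x₃,x₄}  = {x₁,x₅}ᶜ
  {x₂,x₃,x₄,x₅}  = {x₁}ᶜ
  — 8 sets.
Iteration 2 adds 3:
  {x₁,x₂}  = {x₂} ∪ {x₁}
  {x₁,x₂,x₅}  = {x₂} ∪ {x₁,x₅}
  {x₁,x₂,x₃,x₄}  = {x₂,x₃,x₄} ∪ {x₁}
  — 11 sets.
Iteration 3: +3 →
  {x₅}  = {x₁,x₂,x₃,x₄}ᶜ
  {x₃,x₄}  = {x₁,x₂,x₅}ᶜ
  {x₃,x₄,x₅}  = {x₁,x₂}ᶜ
  — 14 sets.
Iteration 4. New:
  {x₂,x₅}  = {x₂} ∪ {x₅}
  {x₁,x₃,x₄}  = {x₃,x₄} ∪ {x₁}
  — 16 sets.
Iteration 5: no new sets; the family is a σ-algebra.

|σ(𝒢)| = 16.  σ(𝒢) = { {}, {x₁}, {x₂}, {x₅}, {x₁,x₂}, {x₁,x₅}, {x₂,x₅}, {x₃,x₄}, {x₁,x₂,x₅}, {x₁,x₃,x₄}, {x₂,x₃,x₄}, {x₃,x₄,x₅}, {x₁,x₂,x₃,x₄}, {x₁,x₃,x₄,x₅}, {x₂,x₃,x₄,x₅}, Ω }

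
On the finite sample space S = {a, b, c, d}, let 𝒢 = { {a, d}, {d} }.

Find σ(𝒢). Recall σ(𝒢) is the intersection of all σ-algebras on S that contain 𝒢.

Start: 𝒢 ∪ {∅, S} = { ∅, {d}, {a, d}, S }.
Iteration 1: 2 new —
  {b, c}  = S∖{a, d}
  {a, b, c}  = S∖{d}
  |family| = 6
Iteration 2. New:
  {b, c, d}  = {b, c} ∪ {d}
  |family| = 7
Iteration 3 (1 new):
  {a}  = S∖{b, c, d}
  |family| = 8
Iteration 4 adds nothing — fixpoint reached.

Therefore σ(𝒢) = { ∅, {a}, {d}, {a, d}, {b, c}, {a, b, c}, {b, c, d}, S } (|σ(𝒢)| = 8).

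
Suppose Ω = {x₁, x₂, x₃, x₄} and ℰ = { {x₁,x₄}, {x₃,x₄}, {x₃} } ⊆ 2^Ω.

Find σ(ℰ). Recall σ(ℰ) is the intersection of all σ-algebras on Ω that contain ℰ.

|σ(ℰ)| = 16.  σ(ℰ) = { ∅, {x₁}, {x₂}, {x₃}, {x₄}, {x₁,x₂}, {x₁,x₃}, {x₁,x₄}, {x₂,x₃}, {x₂,x₄}, {x₃,x₄}, {x₁,x₂,x₃}, {x₁,x₂,x₄}, {x₁,x₃,x₄}, {x₂,x₃,x₄}, Ω }

Derivation:
Seed the family with ℰ together with ∅ and Ω: { ∅, {x₃}, {x₁,x₄}, {x₃,x₄}, Ω }.
Round 1: +4 →
  {x₁,x₂}  = ᶜ of {x₃,x₄}
  {x₂,x₃}  = ᶜ of {x₁,x₄}
  {x₁,x₂,x₄}  = ᶜ of {x₃}
  {x₁,x₃,x₄}  = {x₃} ∪ {x₁,x₄}
  [9 total]
Round 2: +3 →
  {x₂}  = ᶜ of {x₁,x₃,x₄}
  {x₁,x₂,x₃}  = {x₁,x₂} ∪ {x₃}
  {x₂,x₃,x₄}  = {x₃,x₄} ∪ {x₂,x₃}
  [12 total]
Round 3: +2 →
  {x₁}  = ᶜ of {x₂,x₃,x₄}
  {x₄}  = ᶜ of {x₁,x₂,x₃}
  [14 total]
Round 4: 2 new —
  {x₁,x₃}  = {x₃} ∪ {x₁}
  {x₂,x₄}  = {x₄} ∪ {x₂}
  [16 total]
Round 5 adds nothing — fixpoint reached.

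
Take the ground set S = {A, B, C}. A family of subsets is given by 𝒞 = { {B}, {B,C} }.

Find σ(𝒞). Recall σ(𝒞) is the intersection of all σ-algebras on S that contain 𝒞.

|σ(𝒞)| = 8.  σ(𝒞) = { {}, {A}, {B}, {C}, {A,B}, {A,C}, {B,C}, S }

Trace:
Begin from { {}, {B}, {B,C}, S } (that is, 𝒞 plus ∅ and S).
Step 1 adds 2:
  {A}  = ᶜ of {B,C}
  {A,C}  = ᶜ of {B}
  — 6 sets.
Step 2: 1 new —
  {A,B}  = {B} ∪ {A}
  — 7 sets.
Step 3 (1 new):
  {C}  = ᶜ of {A,B}
  — 8 sets.
After Step 4 the family is unchanged; done.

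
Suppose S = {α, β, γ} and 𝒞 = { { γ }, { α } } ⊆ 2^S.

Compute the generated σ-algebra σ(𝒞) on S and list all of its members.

Take S₀ = 𝒞 ∪ {∅, S} = { {  }, { α }, { γ }, S }.
Iteration 1 (3 new):
  { α, β }  = ᶜ of { γ }
  { α, γ }  = { γ } ∪ { α }
  { β, γ }  = ᶜ of { α }
  [7 total]
Iteration 2. New:
  { β }  = ᶜ of { α, γ }
  [8 total]
Iteration 3 adds nothing — fixpoint reached.

|σ(𝒞)| = 8.  σ(𝒞) = { {  }, { α }, { β }, { γ }, { α, β }, { α, γ }, { β, γ }, S }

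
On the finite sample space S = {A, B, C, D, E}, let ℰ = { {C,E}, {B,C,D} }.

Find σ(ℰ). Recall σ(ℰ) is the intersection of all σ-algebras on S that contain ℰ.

Start: ℰ ∪ {∅, S} = { ∅, {C,E}, {B,C,D}, S }.
Round 1. New:
  {A,E}  = {B,C,D}ᶜ
  {A,B,D}  = {C,E}ᶜ
  {B,C,D,E}  = {C,E} ∪ {B,C,D}
Round 2: 4 new —
  {A}  = {B,C,D,E}ᶜ
  {A,C,E}  = {A,E} ∪ {C,E}
  {A,B,C,D}  = {B,C,D} ∪ {A,B,D}
  {A,B,D,E}  = {A,E} ∪ {A,B,D}
Round 3: +3 →
  {C}  = {A,B,D,E}ᶜ
  {E}  = {A,B,C,D}ᶜ
  {B,D}  = {A,C,E}ᶜ
Round 4 adds 2:
  {A,C}  = {C} ∪ {A}
  {B,D,E}  = {B,D} ∪ {E}
Round 5: stable.

σ(ℰ) = { ∅, {A}, {C}, {E}, {A,C}, {A,E}, {B,D}, {C,E}, {A,B,D}, {A,C,E}, {B,C,D}, {B,D,E}, {A,B,C,D}, {A,B,D,E}, {B,C,D,E}, S }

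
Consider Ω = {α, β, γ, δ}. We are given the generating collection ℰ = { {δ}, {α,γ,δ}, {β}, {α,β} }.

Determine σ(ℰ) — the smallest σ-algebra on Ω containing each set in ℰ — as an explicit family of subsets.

|σ(ℰ)| = 16.  σ(ℰ) = { ∅, {α}, {β}, {γ}, {δ}, {α,β}, {α,γ}, {α,δ}, {β,γ}, {β,δ}, {γ,δ}, {α,β,γ}, {α,β,δ}, {α,γ,δ}, {β,γ,δ}, Ω }

Working:
Start: ℰ ∪ {∅, Ω} = { ∅, {β}, {δ}, {α,β}, {α,γ,δ}, Ω }.
Round 1: 4 new —
  {β,δ}  = {δ} ∪ {β}
  {γ,δ}  = Ω∖{α,β}
  {α,β,γ}  = Ω∖{δ}
  {α,β,δ}  = {α,β} ∪ {δ}
  — 10 sets.
Round 2. New:
  {γ}  = Ω∖{α,β,δ}
  {α,γ}  = Ω∖{β,δ}
  {β,γ,δ}  = {γ,δ} ∪ {β}
  — 13 sets.
Round 3. New:
  {α}  = Ω∖{β,γ,δ}
  {β,γ}  = {γ} ∪ {β}
  — 15 sets.
Round 4: +1 →
  {α,δ}  = Ω∖{β,γ}
  — 16 sets.
Round 5: already closed under ᶜ and ∪.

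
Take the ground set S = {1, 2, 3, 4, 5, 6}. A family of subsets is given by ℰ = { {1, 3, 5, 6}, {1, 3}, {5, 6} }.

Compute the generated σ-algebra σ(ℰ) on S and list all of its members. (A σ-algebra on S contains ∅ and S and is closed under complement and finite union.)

|σ(ℰ)| = 8.  σ(ℰ) = { {}, {1, 3}, {2, 4}, {5, 6}, {1, 2, 3, 4}, {1, 3, 5, 6}, {2, 4, 5, 6}, S }

Trace:
Initial family (5 sets): { {}, {1, 3}, {5, 6}, {1, 3, 5, 6}, S }.
Pass 1: +3 →
  {2, 4}  = S∖{1, 3, 5, 6}
  {1, 2, 3, 4}  = S∖{5, 6}
  {2, 4, 5, 6}  = S∖{1, 3}
  |family| = 8
Pass 2: closed — nothing new.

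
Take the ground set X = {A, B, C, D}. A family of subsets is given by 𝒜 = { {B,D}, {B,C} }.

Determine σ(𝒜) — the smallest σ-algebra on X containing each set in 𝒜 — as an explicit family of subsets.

Answer: σ(𝒜) = { {}, {A}, {B}, {C}, {D}, {A,B}, {A,C}, {A,D}, {B,C}, {B,D}, {C,D}, {A,B,C}, {A,B,D}, {A,C,D}, {B,C,D}, X }

Derivation:
Seed the family with 𝒜 together with ∅ and X: { {}, {B,C}, {B,D}, X }.
Pass 1 (3 new):
  {A,C}  = {B,D}ᶜ
  {A,D}  = {B,C}ᶜ
  {B,C,D}  = {B,D} ∪ {B,C}
Pass 2. New:
  {A}  = {B,C,D}ᶜ
  {A,B,C}  = {B,C} ∪ {A,C}
  {A,B,D}  = {A,D} ∪ {B,D}
  {A,C,D}  = {A,D} ∪ {A,C}
Pass 3. New:
  {B}  = {A,C,D}ᶜ
  {C}  = {A,B,D}ᶜ
  {D}  = {A,B,C}ᶜ
Pass 4 (2 new):
  {A,B}  = {B} ∪ {A}
  {C,D}  = {C} ∪ {D}
Pass 5: already closed under ᶜ and ∪.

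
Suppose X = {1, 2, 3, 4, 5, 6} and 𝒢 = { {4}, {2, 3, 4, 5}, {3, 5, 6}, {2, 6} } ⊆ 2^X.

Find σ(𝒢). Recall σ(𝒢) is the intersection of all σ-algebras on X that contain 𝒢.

Seed the family with 𝒢 together with ∅ and X: { {}, {4}, {2, 6}, {3, 5, 6}, {2, 3, 4, 5}, X }.
Round 1. New:
  {1, 6}  = complement {2, 3, 4, 5}
  {1, 2, 4}  = complement {3, 5, 6}
  {2, 4, 6}  = {4} ∪ {2, 6}
  {1, 3, 4, 5}  = complement {2, 6}
  {2, 3, 5, 6}  = {3, 5, 6} ∪ {2, 6}
  {3, 4, 5, 6}  = {3, 5, 6} ∪ {4}
  {1, 2, 3, 5, 6}  = complement {4}
  {2, 3, 4, 5, 6}  = {3, 5, 6} ∪ {2, 3, 4, 5}
  (now 14)
Round 2: +10 →
  {1}  = complement {2, 3, 4, 5, 6}
  {1, 2}  = complement {3, 4, 5, 6}
  {1, 4}  = complement {2, 3, 5, 6}
  {1, 2, 6}  = {1, 6} ∪ {2, 6}
  {1, 3, 5}  = complement {2, 4, 6}
  {1, 4, 6}  = {1, 6} ∪ {4}
  {1, 2, 4, 6}  = {2, 4, 6} ∪ {1, 6}
  {1, 3, 5, 6}  = {1, 6} ∪ {3, 5, 6}
  {1, 2, 3, 4, 5}  = {2, 3, 4, 5} ∪ {1, 2, 4}
  {1, 3, 4, 5, 6}  = {3, 4, 5, 6} ∪ {1, 6}
  (now 24)
Round 3 adds 7:
  {2}  = complement {1, 3, 4, 5, 6}
  {6}  = complement {1, 2, 3, 4, 5}
  {2, 4}  = complement {1, 3, 5, 6}
  {3, 5}  = complement {1, 2, 4, 6}
  {2, 3, 5}  = complement {1, 4, 6}
  {3, 4, 5}  = complement {1, 2, 6}
  {1, 2, 3, 5}  = {1, 3, 5} ∪ {1, 2}
  (now 31)
Round 4: 1 new —
  {4, 6}  = complement {1, 2, 3, 5}
  (now 32)
Round 5: closed — nothing new.

σ(𝒢) = { {}, {1}, {2}, {4}, {6}, {1, 2}, {1, 4}, {1, 6}, {2, 4}, {2, 6}, {3, 5}, {4, 6}, {1, 2, 4}, {1, 2, 6}, {1, 3, 5}, {1, 4, 6}, {2, 3, 5}, {2, 4, 6}, {3, 4, 5}, {3, 5, 6}, {1, 2, 3, 5}, {1, 2, 4, 6}, {1, 3, 4, 5}, {1, 3, 5, 6}, {2, 3, 4, 5}, {2, 3, 5, 6}, {3, 4, 5, 6}, {1, 2, 3, 4, 5}, {1, 2, 3, 5, 6}, {1, 3, 4, 5, 6}, {2, 3, 4, 5, 6}, X }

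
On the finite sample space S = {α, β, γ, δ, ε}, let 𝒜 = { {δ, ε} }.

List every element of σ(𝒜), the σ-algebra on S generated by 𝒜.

Answer: σ(𝒜) = { {}, {δ, ε}, {α, β, γ}, S }

Working:
Take S₀ = 𝒜 ∪ {∅, S} = { {}, {δ, ε}, S }.
Round 1: 1 new —
  {α, β, γ}  = S∖{δ, ε}
  [4 total]
Round 2: already closed under ᶜ and ∪.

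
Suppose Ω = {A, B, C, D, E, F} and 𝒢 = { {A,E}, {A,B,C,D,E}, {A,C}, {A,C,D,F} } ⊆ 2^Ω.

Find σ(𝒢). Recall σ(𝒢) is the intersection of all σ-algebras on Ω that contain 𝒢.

|σ(𝒢)| = 64.  σ(𝒢) = { ∅, {A}, {B}, {C}, {D}, {E}, {F}, {A,B}, {A,C}, {A,D}, {A,E}, {A,F}, {B,C}, {B,D}, {B,E}, {B,F}, {C,D}, {C,E}, {C,F}, {D,E}, {D,F}, {E,F}, {A,B,C}, {A,B,D}, {A,B,E}, {A,B,F}, {A,C,D}, {A,C,E}, {A,C,F}, {A,D,E}, {A,D,F}, {A,E,F}, {B,C,D}, {B,C,E}, {B,C,F}, {B,D,E}, {B,D,F}, {B,E,F}, {C,D,E}, {C,D,F}, {C,E,F}, {D,E,F}, {A,B,C,D}, {A,B,C,E}, {A,B,C,F}, {A,B,D,E}, {A,B,D,F}, {A,B,E,F}, {A,C,D,E}, {A,C,D,F}, {A,C,E,F}, {A,D,E,F}, {B,C,D,E}, {B,C,D,F}, {B,C,E,F}, {B,D,E,F}, {C,D,E,F}, {A,B,C,D,E}, {A,B,C,D,F}, {A,B,C,E,F}, {A,B,D,E,F}, {A,C,D,E,F}, {B,C,D,E,F}, Ω }

Derivation:
Seed the family with 𝒢 together with ∅ and Ω: { ∅, {A,C}, {A,E}, {A,C,D,F}, {A,B,C,D,E}, Ω }.
Step 1. New:
  {F}  = ᶜ of {A,B,C,D,E}
  {B,E}  = ᶜ of {A,C,D,F}
  {A,C,E}  = {A,C} ∪ {A,E}
  {B,C,D,F}  = ᶜ of {A,E}
  {B,D,E,F}  = ᶜ of {A,C}
  {A,C,D,E,F}  = {A,C,D,F} ∪ {A,E}
  — 12 sets.
Step 2 (11 new):
  {B}  = ᶜ of {A,C,D,E,F}
  {A,B,E}  = {B,E} ∪ {A,E}
  {A,C,F}  = {F} ∪ {A,C}
  {A,E,F}  = {F} ∪ {A,E}
  {B,D,F}  = ᶜ of {A,C,E}
  {B,E,F}  = {B,E} ∪ {F}
  {A,B,C,E}  = {B,E} ∪ {A,C,E}
  {A,C,E,F}  = {A,C,E} ∪ {F}
  {A,B,C,D,F}  = {B,C,D,F} ∪ {A,C}
  {A,B,D,E,F}  = {B,D,E,F} ∪ {A,E}
  {B,C,D,E,F}  = {B,E} ∪ {B,C,D,F}
  — 23 sets.
Step 3: +14 →
  {A}  = ᶜ of {B,C,D,E,F}
  {C}  = ᶜ of {A,B,D,E,F}
  {E}  = ᶜ of {A,B,C,D,F}
  {B,D}  = ᶜ of {A,C,E,F}
  {B,F}  = {B} ∪ {F}
  {D,F}  = ᶜ of {A,B,C,E}
  {A,B,C}  = {B} ∪ {A,C}
  {A,C,D}  = ᶜ of {B,E,F}
  {B,C,D}  = ᶜ of {A,E,F}
  {B,D,E}  = ᶜ of {A,C,F}
  {C,D,F}  = ᶜ of {A,B,E}
  {A,B,C,F}  = {A,C,F} ∪ {B}
  {A,B,E,F}  = {B,E} ∪ {A,E,F}
  {A,B,C,E,F}  = {B,E} ∪ {A,C,F}
  — 37 sets.
Step 4 adds 23:
  {D}  = ᶜ of {A,B,C,E,F}
  {A,B}  = {B} ∪ {A}
  {A,F}  = {F} ∪ {A}
  {B,C}  = {B} ∪ {C}
  {C,D}  = ᶜ of {A,B,E,F}
  {C,E}  = {E} ∪ {C}
  {C,F}  = {F} ∪ {C}
  {D,E}  = ᶜ of {A,B,C,F}
  {E,F}  = {F} ∪ {E}
  {A,B,D}  = {B,D} ∪ {A}
  {A,B,F}  = {B,F} ∪ {A}
  {A,D,F}  = {D,F} ∪ {A}
  {B,C,E}  = {B,E} ∪ {C}
  {B,C,F}  = {B,F} ∪ {C}
  {D,E,F}  = ᶜ of {A,B,C}
  {A,B,C,D}  = {B,C,D} ∪ {A,B,C}
  {A,B,D,E}  = {A,B,E} ∪ {B,D}
  {A,B,D,F}  = {B,D,F} ∪ {A}
  {A,C,D,E}  = ᶜ of {B,F}
  {A,D,E,F}  = {A,E,F} ∪ {D,F}
  {B,C,D,E}  = {B,E} ∪ {B,C,D}
  {B,C,E,F}  = {B,E,F} ∪ {C}
  {C,D,E,F}  = {E} ∪ {C,D,F}
  — 60 sets.
Step 5: +4 →
  {A,D}  = ᶜ of {B,C,E,F}
  {A,D,E}  = ᶜ of {B,C,F}
  {C,D,E}  = ᶜ of {A,B,F}
  {C,E,F}  = ᶜ of {A,B,D}
  — 64 sets.
Step 6 adds nothing — fixpoint reached.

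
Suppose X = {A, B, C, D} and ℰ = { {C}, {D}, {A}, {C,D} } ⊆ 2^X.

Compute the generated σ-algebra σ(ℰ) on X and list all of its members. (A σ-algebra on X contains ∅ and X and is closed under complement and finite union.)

Take S₀ = ℰ ∪ {∅, X} = { {}, {A}, {C}, {D}, {C,D}, X }.
Step 1. New:
  {A,B}  = ᶜ of {C,D}
  {A,C}  = {C} ∪ {A}
  {A,D}  = {D} ∪ {A}
  {A,B,C}  = ᶜ of {D}
  {A,B,D}  = ᶜ of {C}
  {A,C,D}  = {C,D} ∪ {A}
  {B,C,D}  = ᶜ of {A}
  [13 total]
Step 2: 3 new —
  {B}  = ᶜ of {A,C,D}
  {B,C}  = ᶜ of {A,D}
  {B,D}  = ᶜ of {A,C}
  [16 total]
Step 3: stable.

σ(ℰ) = { {}, {A}, {B}, {C}, {D}, {A,B}, {A,C}, {A,D}, {B,C}, {B,D}, {C,D}, {A,B,C}, {A,B,D}, {A,C,D}, {B,C,D}, X }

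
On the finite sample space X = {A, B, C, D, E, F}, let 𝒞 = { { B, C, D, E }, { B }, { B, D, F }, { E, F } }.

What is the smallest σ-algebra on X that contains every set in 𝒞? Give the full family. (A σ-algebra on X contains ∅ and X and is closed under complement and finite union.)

Initial family (6 sets): { ∅, { B }, { E, F }, { B, D, F }, { B, C, D, E }, X }.
Round 1 adds 7:
  { A, F }  = X∖{ B, C, D, E }
  { A, C, E }  = X∖{ B, D, F }
  { B, E, F }  = { E, F } ∪ { B }
  { A, B, C, D }  = X∖{ E, F }
  { B, D, E, F }  = { B, D, F } ∪ { E, F }
  { A, C, D, E, F }  = X∖{ B }
  { B, C, D, E, F }  = { B, D, F } ∪ { B, C, D, E }
  [13 total]
Round 2: 13 new —
  { A }  = X∖{ B, C, D, E, F }
  { A, C }  = X∖{ B, D, E, F }
  { A, B, F }  = { A, F } ∪ { B }
  { A, C, D }  = X∖{ B, E, F }
  { A, E, F }  = { E, F } ∪ { A, F }
  { A, B, C, E }  = { A, C, E } ∪ { B }
  { A, B, D, F }  = { B, D, F } ∪ { A, F }
  { A, B, E, F }  = { A, F } ∪ { B, E, F }
  { A, C, E, F }  = { E, F } ∪ { A, C, E }
  { A, B, C, D, E }  = { A, C, E } ∪ { B, C, D, E }
  { A, B, C, D, F }  = { B, D, F } ∪ { A, B, C, D }
  { A, B, C, E, F }  = { A, C, E } ∪ { B, E, F }
  { A, B, D, E, F }  = { A, F } ∪ { B, D, E, F }
  [26 total]
Round 3: +16 →
  { C }  = X∖{ A, B, D, E, F }
  { D }  = X∖{ A, B, C, E, F }
  { E }  = X∖{ A, B, C, D, F }
  { F }  = X∖{ A, B, C, D, E }
  { A, B }  = { B } ∪ { A }
  { B, D }  = X∖{ A, C, E, F }
  { C, D }  = X∖{ A, B, E, F }
  { C, E }  = X∖{ A, B, D, F }
  { D, F }  = X∖{ A, B, C, E }
  { A, B, C }  = { B } ∪ { A, C }
  { A, C, F }  = { A, F } ∪ { A, C }
  { B, C, D }  = X∖{ A, E, F }
  { C, D, E }  = X∖{ A, B, F }
  { A, B, C, F }  = { A, C } ∪ { A, B, F }
  { A, C, D, E }  = { A, C, E } ∪ { A, C, D }
  { A, C, D, F }  = { A, F } ∪ { A, C, D }
  [42 total]
Round 4: 19 new —
  { A, D }  = { D } ∪ { A }
  { A, E }  = { A } ∪ { E }
  { B, C }  = { B } ∪ { C }
  { B, E }  = X∖{ A, C, D, F }
  { B, F }  = X∖{ A, C, D, E }
  { C, F }  = { C } ∪ { F }
  { D, E }  = X∖{ A, B, C, F }
  { A, B, D }  = { A, B } ∪ { D }
  { A, B, E }  = { A, B } ∪ { E }
  { A, D, F }  = { A, F } ∪ { D }
  { B, C, E }  = { B } ∪ { C, E }
  { B, D, E }  = X∖{ A, C, F }
  { C, D, F }  = { C, D } ∪ { D, F }
  { C, E, F }  = { C, E } ∪ { E, F }
  { D, E, F }  = X∖{ A, B, C }
  { A, D, E, F }  = { A, E, F } ∪ { D }
  { B, C, D, F }  = { B, D, F } ∪ { C, D }
  { B, C, E, F }  = { C, E } ∪ { B, E, F }
  { C, D, E, F }  = X∖{ A, B }
  [61 total]
Round 5 (3 new):
  { A, D, E }  = { D, E } ∪ { A, D }
  { B, C, F }  = { B } ∪ { C, F }
  { A, B, D, E }  = X∖{ C, F }
  [64 total]
Round 6 adds nothing — fixpoint reached.

|σ(𝒞)| = 64.  σ(𝒞) = { ∅, { A }, { B }, { C }, { D }, { E }, { F }, { A, B }, { A, C }, { A, D }, { A, E }, { A, F }, { B, C }, { B, D }, { B, E }, { B, F }, { C, D }, { C, E }, { C, F }, { D, E }, { D, F }, { E, F }, { A, B, C }, { A, B, D }, { A, B, E }, { A, B, F }, { A, C, D }, { A, C, E }, { A, C, F }, { A, D, E }, { A, D, F }, { A, E, F }, { B, C, D }, { B, C, E }, { B, C, F }, { B, D, E }, { B, D, F }, { B, E, F }, { C, D, E }, { C, D, F }, { C, E, F }, { D, E, F }, { A, B, C, D }, { A, B, C, E }, { A, B, C, F }, { A, B, D, E }, { A, B, D, F }, { A, B, E, F }, { A, C, D, E }, { A, C, D, F }, { A, C, E, F }, { A, D, E, F }, { B, C, D, E }, { B, C, D, F }, { B, C, E, F }, { B, D, E, F }, { C, D, E, F }, { A, B, C, D, E }, { A, B, C, D, F }, { A, B, C, E, F }, { A, B, D, E, F }, { A, C, D, E, F }, { B, C, D, E, F }, X }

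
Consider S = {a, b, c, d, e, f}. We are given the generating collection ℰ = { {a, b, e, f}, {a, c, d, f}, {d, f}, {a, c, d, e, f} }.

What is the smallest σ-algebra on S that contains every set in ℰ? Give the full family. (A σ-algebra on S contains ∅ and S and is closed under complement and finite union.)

σ(ℰ) = { {}, {a}, {b}, {c}, {d}, {e}, {f}, {a, b}, {a, c}, {a, d}, {a, e}, {a, f}, {b, c}, {b, d}, {b, e}, {b, f}, {c, d}, {c, e}, {c, f}, {d, e}, {d, f}, {e, f}, {a, b, c}, {a, b, d}, {a, b, e}, {a, b, f}, {a, c, d}, {a, c, e}, {a, c, f}, {a, d, e}, {a, d, f}, {a, e, f}, {b, c, d}, {b, c, e}, {b, c, f}, {b, d, e}, {b, d, f}, {b, e, f}, {c, d, e}, {c, d, f}, {c, e, f}, {d, e, f}, {a, b, c, d}, {a, b, c, e}, {a, b, c, f}, {a, b, d, e}, {a, b, d, f}, {a, b, e, f}, {a, c, d, e}, {a, c, d, f}, {a, c, e, f}, {a, d, e, f}, {b, c, d, e}, {b, c, d, f}, {b, c, e, f}, {b, d, e, f}, {c, d, e, f}, {a, b, c, d, e}, {a, b, c, d, f}, {a, b, c, e, f}, {a, b, d, e, f}, {a, c, d, e, f}, {b, c, d, e, f}, S }

Check:
Begin from { {}, {d, f}, {a, b, e, f}, {a, c, d, f}, {a, c, d, e, f}, S } (that is, ℰ plus ∅ and S).
Iteration 1: 5 new —
  {b}  = complement {a, c, d, e, f}
  {b, e}  = complement {a, c, d, f}
  {c, d}  = complement {a, b, e, f}
  {a, b, c, e}  = complement {d, f}
  {a, b, d, e, f}  = {d, f} ∪ {a, b, e, f}
Iteration 2. New:
  {c}  = complement {a, b, d, e, f}
  {b, c, d}  = {c, d} ∪ {b}
  {b, d, f}  = {b} ∪ {d, f}
  {c, d, f}  = {c, d} ∪ {d, f}
  {b, c, d, e}  = {b, e} ∪ {c, d}
  {b, d, e, f}  = {b, e} ∪ {d, f}
  {a, b, c, d, e}  = {c, d} ∪ {a, b, c, e}
  {a, b, c, d, f}  = {b} ∪ {a, c, d, f}
  {a, b, c, e, f}  = {a, b, c, e} ∪ {a, b, e, f}
Iteration 3 adds 12:
  {d}  = complement {a, b, c, e, f}
  {e}  = complement {a, b, c, d, f}
  {f}  = complement {a, b, c, d, e}
  {a, c}  = complement {b, d, e, f}
  {a, f}  = complement {b, c, d, e}
  {b, c}  = {b} ∪ {c}
  {a, b, e}  = complement {c, d, f}
  {a, c, e}  = complement {b, d, f}
  {a, e, f}  = complement {b, c, d}
  {b, c, e}  = {b, e} ∪ {c}
  {b, c, d, f}  = {b, d, f} ∪ {c, d}
  {b, c, d, e, f}  = {b, d, f} ∪ {b, c, d, e}
Iteration 4 (27 new):
  {a}  = complement {b, c, d, e, f}
  {a, e}  = complement {b, c, d, f}
  {b, d}  = {b} ∪ {d}
  {b, f}  = {b} ∪ {f}
  {c, e}  = {e} ∪ {c}
  {c, f}  = {f} ∪ {c}
  {d, e}  = {e} ∪ {d}
  {e, f}  = {f} ∪ {e}
  {a, b, c}  = {b} ∪ {a, c}
  {a, b, f}  = {a, f} ∪ {b}
  {a, c, d}  = {c, d} ∪ {a, c}
  {a, c, f}  = {a, f} ∪ {c}
  {a, d, f}  = complement {b, c, e}
  {b, c, f}  = {f} ∪ {b, c}
  {b, d, e}  = {b, e} ∪ {d}
  {b, e, f}  = {b, e} ∪ {f}
  {c, d, e}  = {c, d} ∪ {e}
  {d, e, f}  = {e} ∪ {d, f}
  {a, b, c, d}  = {a, c} ∪ {b, c, d}
  {a, b, c, f}  = {a, f} ∪ {b, c}
  {a, b, d, e}  = {a, b, e} ∪ {d}
  {a, b, d, f}  = {b, d, f} ∪ {a, f}
  {a, c, d, e}  = {c, d} ∪ {a, c, e}
  {a, c, e, f}  = {a, f} ∪ {a, c, e}
  {a, d, e, f}  = complement {b, c}
  {b, c, e, f}  = {f} ∪ {b, c, e}
  {c, d, e, f}  = {e} ∪ {c, d, f}
Iteration 5: +5 →
  {a, b}  = complement {c, d, e, f}
  {a, d}  = complement {b, c, e, f}
  {a, b, d}  = {b, d} ∪ {a}
  {a, d, e}  = complement {b, c, f}
  {c, e, f}  = {e, f} ∪ {c, e}
Iteration 6: no new sets; the family is a σ-algebra.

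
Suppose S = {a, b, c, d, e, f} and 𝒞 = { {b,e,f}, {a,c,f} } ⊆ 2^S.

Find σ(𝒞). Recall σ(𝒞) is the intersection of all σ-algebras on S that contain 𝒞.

Initial family (4 sets): { ∅, {a,c,f}, {b,e,f}, S }.
Step 1: +3 →
  {a,c,d}  = ᶜ of {b,e,f}
  {b,d,e}  = ᶜ of {a,c,f}
  {a,b,c,e,f}  = {b,e,f} ∪ {a,c,f}
  |family| = 7
Step 2: 4 new —
  {d}  = ᶜ of {a,b,c,e,f}
  {a,c,d,f}  = {a,c,d} ∪ {a,c,f}
  {b,d,e,f}  = {b,e,f} ∪ {b,d,e}
  {a,b,c,d,e}  = {a,c,d} ∪ {b,d,e}
  |family| = 11
Step 3 (3 new):
  {f}  = ᶜ of {a,b,c,d,e}
  {a,c}  = ᶜ of {b,d,e,f}
  {b,e}  = ᶜ of {a,c,d,f}
  |family| = 14
Step 4: 2 new —
  {d,f}  = {d} ∪ {f}
  {a,b,c,e}  = {b,e} ∪ {a,c}
  |family| = 16
After Step 5 the family is unchanged; done.

Therefore σ(𝒞) = { ∅, {d}, {f}, {a,c}, {b,e}, {d,f}, {a,c,d}, {a,c,f}, {b,d,e}, {b,e,f}, {a,b,c,e}, {a,c,d,f}, {b,d,e,f}, {a,b,c,d,e}, {a,b,c,e,f}, S } (|σ(𝒞)| = 16).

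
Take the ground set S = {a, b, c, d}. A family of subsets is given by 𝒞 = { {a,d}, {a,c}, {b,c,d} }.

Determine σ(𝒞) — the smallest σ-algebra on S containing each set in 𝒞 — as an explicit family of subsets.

σ(𝒞) = { ∅, {a}, {b}, {c}, {d}, {a,b}, {a,c}, {a,d}, {b,c}, {b,d}, {c,d}, {a,b,c}, {a,b,d}, {a,c,d}, {b,c,d}, S }

Working:
Begin from { ∅, {a,c}, {a,d}, {b,c,d}, S } (that is, 𝒞 plus ∅ and S).
Iteration 1 (4 new):
  {a}  = S∖{b,c,d}
  {b,c}  = S∖{a,d}
  {b,d}  = S∖{a,c}
  {a,c,d}  = {a,d} ∪ {a,c}
  |family| = 9
Iteration 2. New:
  {b}  = S∖{a,c,d}
  {a,b,c}  = {b,c} ∪ {a,c}
  {a,b,d}  = {a,d} ∪ {b,d}
  |family| = 12
Iteration 3 (3 new):
  {c}  = S∖{a,b,d}
  {d}  = S∖{a,b,c}
  {a,b}  = {b} ∪ {a}
  |family| = 15
Iteration 4: 1 new —
  {c,d}  = S∖{a,b}
  |family| = 16
Iteration 5: closed — nothing new.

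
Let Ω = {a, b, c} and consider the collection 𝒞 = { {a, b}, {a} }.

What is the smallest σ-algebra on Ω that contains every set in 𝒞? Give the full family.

Take S₀ = 𝒞 ∪ {∅, Ω} = { {}, {a}, {a, b}, Ω }.
Pass 1 adds 2:
  {c}  = ᶜ of {a, b}
  {b, c}  = ᶜ of {a}
  — 6 sets.
Pass 2 adds 1:
  {a, c}  = {c} ∪ {a}
  — 7 sets.
Pass 3. New:
  {b}  = ᶜ of {a, c}
  — 8 sets.
Pass 4 adds nothing — fixpoint reached.

Therefore σ(𝒞) = { {}, {a}, {b}, {c}, {a, b}, {a, c}, {b, c}, Ω } (|σ(𝒞)| = 8).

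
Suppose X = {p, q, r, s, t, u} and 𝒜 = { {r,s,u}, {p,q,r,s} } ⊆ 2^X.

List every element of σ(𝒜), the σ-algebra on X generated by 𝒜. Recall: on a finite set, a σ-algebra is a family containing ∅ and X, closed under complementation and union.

σ(𝒜) = { ∅, {t}, {u}, {p,q}, {r,s}, {t,u}, {p,q,t}, {p,q,u}, {r,s,t}, {r,s,u}, {p,q,r,s}, {p,q,t,u}, {r,s,t,u}, {p,q,r,s,t}, {p,q,r,s,u}, X }

Trace:
Start: 𝒜 ∪ {∅, X} = { ∅, {r,s,u}, {p,q,r,s}, X }.
Round 1: +3 →
  {t,u}  = X∖{p,q,r,s}
  {p,q,t}  = X∖{r,s,u}
  {p,q,r,s,u}  = {r,s,u} ∪ {p,q,r,s}
Round 2: +4 →
  {t}  = X∖{p,q,r,s,u}
  {p,q,t,u}  = {p,q,t} ∪ {t,u}
  {r,s,t,u}  = {t,u} ∪ {r,s,u}
  {p,q,r,s,t}  = {p,q,t} ∪ {p,q,r,s}
Round 3. New:
  {u}  = X∖{p,q,r,s,t}
  {p,q}  = X∖{r,s,t,u}
  {r,s}  = X∖{p,q,t,u}
Round 4 adds 2:
  {p,q,u}  = {p,q} ∪ {u}
  {r,s,t}  = {r,s} ∪ {t}
Round 5: no new sets; the family is a σ-algebra.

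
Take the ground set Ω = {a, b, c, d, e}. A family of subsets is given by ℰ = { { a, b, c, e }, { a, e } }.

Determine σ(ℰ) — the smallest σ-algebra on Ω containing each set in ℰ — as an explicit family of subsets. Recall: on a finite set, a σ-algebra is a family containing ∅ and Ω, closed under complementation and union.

σ(ℰ) (8 sets): { ∅, { d }, { a, e }, { b, c }, { a, d, e }, { b, c, d }, { a, b, c, e }, Ω }

Working:
Seed the family with ℰ together with ∅ and Ω: { ∅, { a, e }, { a, b, c, e }, Ω }.
Pass 1. New:
  { d }  = Ω∖{ a, b, c, e }
  { b, c, d }  = Ω∖{ a, e }
Pass 2. New:
  { a, d, e }  = { a, e } ∪ { d }
Pass 3 (1 new):
  { b, c }  = Ω∖{ a, d, e }
After Pass 4 the family is unchanged; done.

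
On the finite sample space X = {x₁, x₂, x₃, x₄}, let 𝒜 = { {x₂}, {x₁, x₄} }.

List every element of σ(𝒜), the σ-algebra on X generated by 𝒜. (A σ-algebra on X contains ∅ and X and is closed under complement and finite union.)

Seed the family with 𝒜 together with ∅ and X: { ∅, {x₂}, {x₁, x₄}, X }.
Pass 1 adds 3:
  {x₂, x₃}  = {x₁, x₄}ᶜ
  {x₁, x₂, x₄}  = {x₂} ∪ {x₁, x₄}
  {x₁, x₃, x₄}  = {x₂}ᶜ
  |family| = 7
Pass 2. New:
  {x₃}  = {x₁, x₂, x₄}ᶜ
  |family| = 8
Pass 3: closed — nothing new.

Therefore σ(𝒜) = { ∅, {x₂}, {x₃}, {x₁, x₄}, {x₂, x₃}, {x₁, x₂, x₄}, {x₁, x₃, x₄}, X } (|σ(𝒜)| = 8).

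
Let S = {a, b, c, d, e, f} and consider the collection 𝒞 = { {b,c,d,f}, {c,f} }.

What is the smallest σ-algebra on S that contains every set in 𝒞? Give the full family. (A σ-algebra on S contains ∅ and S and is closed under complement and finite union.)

Answer: σ(𝒞) = { ∅, {a,e}, {b,d}, {c,f}, {a,b,d,e}, {a,c,e,f}, {b,c,d,f}, S }

Working:
Seed the family with 𝒞 together with ∅ and S: { ∅, {c,f}, {b,c,d,f}, S }.
Iteration 1 (2 new):
  {a,e}  = {b,c,d,f}ᶜ
  {a,b,d,e}  = {c,f}ᶜ
  [6 total]
Iteration 2 adds 1:
  {a,c,e,f}  = {c,f} ∪ {a,e}
  [7 total]
Iteration 3: 1 new —
  {b,d}  = {a,c,e,f}ᶜ
  [8 total]
Iteration 4: closed — nothing new.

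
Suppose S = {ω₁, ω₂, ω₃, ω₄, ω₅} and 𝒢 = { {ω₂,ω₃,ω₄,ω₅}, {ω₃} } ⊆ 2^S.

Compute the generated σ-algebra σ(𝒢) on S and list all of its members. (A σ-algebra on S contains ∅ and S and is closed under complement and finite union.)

Begin from { {}, {ω₃}, {ω₂,ω₃,ω₄,ω₅}, S } (that is, 𝒢 plus ∅ and S).
Step 1 adds 2:
  {ω₁}  = ᶜ of {ω₂,ω₃,ω₄,ω₅}
  {ω₁,ω₂,ω₄,ω₅}  = ᶜ of {ω₃}
  [6 total]
Step 2: +1 →
  {ω₁,ω₃}  = {ω₃} ∪ {ω₁}
  [7 total]
Step 3. New:
  {ω₂,ω₄,ω₅}  = ᶜ of {ω₁,ω₃}
  [8 total]
Step 4: already closed under ᶜ and ∪.

|σ(𝒢)| = 8.  σ(𝒢) = { {}, {ω₁}, {ω₃}, {ω₁,ω₃}, {ω₂,ω₄,ω₅}, {ω₁,ω₂,ω₄,ω₅}, {ω₂,ω₃,ω₄,ω₅}, S }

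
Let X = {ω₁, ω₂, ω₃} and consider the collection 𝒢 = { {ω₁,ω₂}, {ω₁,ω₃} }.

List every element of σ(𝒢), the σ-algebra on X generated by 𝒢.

σ(𝒢) = { ∅, {ω₁}, {ω₂}, {ω₃}, {ω₁,ω₂}, {ω₁,ω₃}, {ω₂,ω₃}, X }

Trace:
Begin from { ∅, {ω₁,ω₂}, {ω₁,ω₃}, X } (that is, 𝒢 plus ∅ and X).
Round 1: +2 →
  {ω₂}  = complement {ω₁,ω₃}
  {ω₃}  = complement {ω₁,ω₂}
  [6 total]
Round 2 adds 1:
  {ω₂,ω₃}  = {ω₃} ∪ {ω₂}
  [7 total]
Round 3: +1 →
  {ω₁}  = complement {ω₂,ω₃}
  [8 total]
Round 4: no new sets; the family is a σ-algebra.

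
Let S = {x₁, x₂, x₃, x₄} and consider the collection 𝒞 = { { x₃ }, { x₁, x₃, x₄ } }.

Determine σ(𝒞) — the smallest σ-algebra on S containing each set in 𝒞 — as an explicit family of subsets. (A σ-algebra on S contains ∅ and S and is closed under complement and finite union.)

σ(𝒞) = { {}, { x₂ }, { x₃ }, { x₁, x₄ }, { x₂, x₃ }, { x₁, x₂, x₄ }, { x₁, x₃, x₄ }, S }

Check:
Take S₀ = 𝒞 ∪ {∅, S} = { {}, { x₃ }, { x₁, x₃, x₄ }, S }.
Pass 1 adds 2:
  { x₂ }  = S∖{ x₁, x₃, x₄ }
  { x₁, x₂, x₄ }  = S∖{ x₃ }
  [6 total]
Pass 2: +1 →
  { x₂, x₃ }  = { x₃ } ∪ { x₂ }
  [7 total]
Pass 3 (1 new):
  { x₁, x₄ }  = S∖{ x₂, x₃ }
  [8 total]
Pass 4 adds nothing — fixpoint reached.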